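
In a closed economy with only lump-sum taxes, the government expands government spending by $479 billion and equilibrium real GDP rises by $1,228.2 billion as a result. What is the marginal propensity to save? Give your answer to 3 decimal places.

0.390

Implied spending multiplier k = ΔY/ΔG = 1,228.2/479 ≈ 2.5641.
Since k = 1/(1 − MPC), MPC = 1 − 1/k = 1 − ΔG/ΔY = 1 − 479/1,228.2 ≈ 0.610.
MPS = 1 − MPC = 0.390.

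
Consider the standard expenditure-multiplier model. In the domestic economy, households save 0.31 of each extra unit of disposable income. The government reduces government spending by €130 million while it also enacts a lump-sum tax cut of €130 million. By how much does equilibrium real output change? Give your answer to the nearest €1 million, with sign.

MPC = 1 − MPS = 1 − 0.31 = 0.69.
Expenditure multiplier = 1/(1 − MPC) = 1/(1 − 0.69) = 1/0.31 ≈ 3.226.
ΔG contributes k·ΔG = (−€130 million) / 0.31 ≈ −€419.4 million.
ΔT of −€130 million changes first-round spending by −c·ΔT = +€89.7 million, contributing k·(−c·ΔT) = (+€89.7 million) / 0.31 ≈ +€289.4 million.
With ΔG = ΔT and no other leakages, the balanced-budget multiplier is 1, so ΔY = ΔG = −€130 million.

−€130 million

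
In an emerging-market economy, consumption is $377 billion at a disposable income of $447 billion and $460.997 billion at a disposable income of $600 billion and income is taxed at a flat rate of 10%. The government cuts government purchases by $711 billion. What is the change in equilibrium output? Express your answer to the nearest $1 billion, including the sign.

MPC = ΔC/ΔYd = (460.997 − 377)/(600 − 447) = 83.997/153 = 0.549.
Spending multiplier = 1/(1 − c(1−t)) = 1/(1 − 0.549×0.9) = 1/0.5059 ≈ 1.977.
ΔY = k × ΔG = (−$711 billion) / 0.5059 ≈ −$1,405 billion.

−$1,405 billion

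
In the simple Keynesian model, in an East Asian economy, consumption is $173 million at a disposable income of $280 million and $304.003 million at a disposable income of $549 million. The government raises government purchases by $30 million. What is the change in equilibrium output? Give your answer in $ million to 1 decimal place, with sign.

MPC = ΔC/ΔYd = (304.003 − 173)/(549 − 280) = 131.003/269 = 0.487.
Government-spending multiplier = 1/(1 − MPC) = 1/(1 − 0.487) = 1/0.513 ≈ 1.949.
ΔY = k × ΔG = (+$30 million) / 0.513 ≈ +$58.5 million.

+$58.5 million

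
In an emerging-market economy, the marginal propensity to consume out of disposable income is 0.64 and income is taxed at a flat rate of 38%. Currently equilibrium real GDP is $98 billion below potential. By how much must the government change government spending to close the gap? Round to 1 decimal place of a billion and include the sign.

+$59.1 billion

Spending multiplier = 1/(1 − c(1−t)) = 1/(1 − 0.64×0.62) = 1/0.6032 ≈ 1.658.
Need ΔY = +$98 billion, so ΔG = ΔY/k = (+$98 billion) × 0.6032 ≈ +$59.1 billion.
The government should increase government spending by $59.1 billion.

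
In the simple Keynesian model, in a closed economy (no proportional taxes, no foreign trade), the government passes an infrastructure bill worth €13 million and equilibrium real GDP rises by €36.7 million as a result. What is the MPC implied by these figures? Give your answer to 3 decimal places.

0.646

Implied spending multiplier k = ΔY/ΔG = 36.7/13 ≈ 2.8231.
Since k = 1/(1 − MPC), MPC = 1 − 1/k = 1 − ΔG/ΔY = 1 − 13/36.7 ≈ 0.646.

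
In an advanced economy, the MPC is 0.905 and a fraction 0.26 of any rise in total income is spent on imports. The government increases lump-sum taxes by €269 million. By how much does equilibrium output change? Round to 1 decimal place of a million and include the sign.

A lump-sum tax change of +€269 million shifts disposable income by −€269 million; first-round consumption changes by −c × ΔT = −0.905 × (+€269 million) = −€243.445 million.
Expenditure multiplier = 1/(1 − c + m) = 1/(1 − 0.905 + 0.26) = 1/0.355 ≈ 2.817.
The tax multiplier is −c × k ≈ −2.549, so ΔY = k × (−c·ΔT) = (−€243.445 million) / 0.355 ≈ −€685.8 million.

−€685.8 million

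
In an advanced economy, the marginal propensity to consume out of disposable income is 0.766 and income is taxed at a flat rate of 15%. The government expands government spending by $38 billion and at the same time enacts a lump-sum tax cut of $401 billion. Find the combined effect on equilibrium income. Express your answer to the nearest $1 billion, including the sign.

Expenditure multiplier = 1/(1 − c(1−t)) = 1/(1 − 0.766×0.85) = 1/0.3489 ≈ 2.866.
ΔG contributes k·ΔG = (+$38 billion) / 0.3489 ≈ +$108.9 billion.
ΔT of −$401 billion changes first-round spending by −c·ΔT = +$307.166 billion, contributing k·(−c·ΔT) = (+$307.166 billion) / 0.3489 ≈ +$880.4 billion.
Net ΔY = k(ΔG − c·ΔT) = (+$345.166 billion) / 0.3489 ≈ +$989 billion.

+$989 billion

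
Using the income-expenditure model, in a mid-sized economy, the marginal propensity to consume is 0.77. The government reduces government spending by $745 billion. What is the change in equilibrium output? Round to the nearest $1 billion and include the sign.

−$3,239 billion

Government-spending multiplier = 1/(1 − MPC) = 1/(1 − 0.77) = 1/0.23 ≈ 4.348.
ΔY = k × ΔG = (−$745 billion) / 0.23 ≈ −$3,239 billion.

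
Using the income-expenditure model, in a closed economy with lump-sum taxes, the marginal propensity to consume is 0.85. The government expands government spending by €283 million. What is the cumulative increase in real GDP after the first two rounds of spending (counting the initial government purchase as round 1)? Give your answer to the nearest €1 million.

Round 1 adds ΔG = €283 million; each later round is MPC = 0.85 times the previous.
After 2 rounds: 283 + 240.55 = ΔG·(1 − c^2)/(1 − c) = 283 × (1 − 0.7225)/0.15 ≈ €524 million.

€524 million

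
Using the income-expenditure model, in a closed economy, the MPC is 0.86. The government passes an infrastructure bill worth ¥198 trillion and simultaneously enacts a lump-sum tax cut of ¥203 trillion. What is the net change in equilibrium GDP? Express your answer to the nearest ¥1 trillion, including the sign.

+¥2,661 trillion

Expenditure multiplier = 1/(1 − MPC) = 1/(1 − 0.86) = 1/0.14 ≈ 7.143.
ΔG contributes k·ΔG = (+¥198 trillion) / 0.14 ≈ +¥1,414.3 trillion.
ΔT of −¥203 trillion changes first-round spending by −c·ΔT = +¥174.58 trillion, contributing k·(−c·ΔT) = (+¥174.58 trillion) / 0.14 = +¥1,247 trillion.
Net ΔY = k(ΔG − c·ΔT) = (+¥372.58 trillion) / 0.14 ≈ +¥2,661 trillion.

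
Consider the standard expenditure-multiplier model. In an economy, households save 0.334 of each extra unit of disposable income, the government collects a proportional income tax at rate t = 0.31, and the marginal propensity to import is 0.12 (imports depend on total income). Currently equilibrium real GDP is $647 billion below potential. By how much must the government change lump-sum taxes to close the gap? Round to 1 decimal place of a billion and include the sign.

MPC = 1 − MPS = 1 − 0.334 = 0.666.
Spending multiplier = 1/(1 − c(1−t) + m) = 1/(1 − 0.666×0.69 + 0.12) = 1/0.66046 ≈ 1.514.
Tax multiplier = −c·k = −0.666/0.66046 ≈ −1.008. Need ΔY = +$647 billion, so ΔT = ΔY/(−c·k) = −(+$647 billion) × 0.66046 / 0.666 ≈ −$641.6 billion.
The government should cut lump-sum taxes by $641.6 billion.

−$641.6 billion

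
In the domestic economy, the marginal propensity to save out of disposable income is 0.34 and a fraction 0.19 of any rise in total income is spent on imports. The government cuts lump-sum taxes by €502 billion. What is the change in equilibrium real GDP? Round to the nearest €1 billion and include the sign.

+€625 billion

MPC = 1 − MPS = 1 − 0.34 = 0.66.
A lump-sum tax change of −€502 billion shifts disposable income by +€502 billion; first-round consumption changes by −c × ΔT = −0.66 × (−€502 billion) = +€331.32 billion.
Expenditure multiplier = 1/(1 − c + m) = 1/(1 − 0.66 + 0.19) = 1/0.53 ≈ 1.887.
The tax multiplier is −c × k ≈ −1.245, so ΔY = k × (−c·ΔT) = (+€331.32 billion) / 0.53 ≈ +€625 billion.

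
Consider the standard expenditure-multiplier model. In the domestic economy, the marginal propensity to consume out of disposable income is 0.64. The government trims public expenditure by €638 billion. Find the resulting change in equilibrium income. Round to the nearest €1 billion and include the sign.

Government-spending multiplier = 1/(1 − MPC) = 1/(1 − 0.64) = 1/0.36 ≈ 2.778.
ΔY = k × ΔG = (−€638 billion) / 0.36 ≈ −€1,772 billion.

−€1,772 billion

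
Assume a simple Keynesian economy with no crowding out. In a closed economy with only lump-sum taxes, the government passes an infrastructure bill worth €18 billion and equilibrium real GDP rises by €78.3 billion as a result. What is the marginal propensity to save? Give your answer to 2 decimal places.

0.23

Implied spending multiplier k = ΔY/ΔG = 78.3/18 = 4.35.
Since k = 1/(1 − MPC), MPC = 1 − 1/k = 1 − ΔG/ΔY = 1 − 18/78.3 ≈ 0.77.
MPS = 1 − MPC = 0.23.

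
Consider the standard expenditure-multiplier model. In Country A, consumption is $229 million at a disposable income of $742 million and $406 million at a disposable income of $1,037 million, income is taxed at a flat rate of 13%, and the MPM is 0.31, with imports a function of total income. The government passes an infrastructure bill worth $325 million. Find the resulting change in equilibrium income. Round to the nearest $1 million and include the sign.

+$412 million

MPC = ΔC/ΔYd = (406 − 229)/(1,037 − 742) = 177/295 = 0.6.
Government-spending multiplier = 1/(1 − c(1−t) + m) = 1/(1 − 0.6×0.87 + 0.31) = 1/0.788 ≈ 1.269.
ΔY = k × ΔG = (+$325 million) / 0.788 ≈ +$412 million.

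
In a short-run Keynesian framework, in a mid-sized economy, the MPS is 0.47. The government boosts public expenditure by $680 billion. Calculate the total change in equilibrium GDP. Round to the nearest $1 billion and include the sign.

MPC = 1 − MPS = 1 − 0.47 = 0.53.
Expenditure multiplier = 1/(1 − MPC) = 1/(1 − 0.53) = 1/0.47 ≈ 2.128.
ΔY = k × ΔG = (+$680 billion) / 0.47 ≈ +$1,447 billion.

+$1,447 billion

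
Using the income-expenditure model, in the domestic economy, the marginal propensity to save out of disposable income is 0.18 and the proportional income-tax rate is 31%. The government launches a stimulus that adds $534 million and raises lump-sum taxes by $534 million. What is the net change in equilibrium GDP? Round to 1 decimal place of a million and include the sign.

MPC = 1 − MPS = 1 − 0.18 = 0.82.
Expenditure multiplier = 1/(1 − c(1−t)) = 1/(1 − 0.82×0.69) = 1/0.4342 ≈ 2.303.
ΔG contributes k·ΔG = (+$534 million) / 0.4342 ≈ +$1,229.8 million.
ΔT of +$534 million changes first-round spending by −c·ΔT = −$437.88 million, contributing k·(−c·ΔT) = (−$437.88 million) / 0.4342 ≈ −$1,008.5 million.
Net ΔY = k(ΔG − c·ΔT) = (+$96.12 million) / 0.4342 ≈ +$221.4 million.

+$221.4 million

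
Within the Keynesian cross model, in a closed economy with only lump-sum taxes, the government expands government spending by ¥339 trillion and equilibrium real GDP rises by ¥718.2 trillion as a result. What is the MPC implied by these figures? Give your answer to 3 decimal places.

Implied spending multiplier k = ΔY/ΔG = 718.2/339 ≈ 2.1186.
Since k = 1/(1 − MPC), MPC = 1 − 1/k = 1 − ΔG/ΔY = 1 − 339/718.2 ≈ 0.528.

0.528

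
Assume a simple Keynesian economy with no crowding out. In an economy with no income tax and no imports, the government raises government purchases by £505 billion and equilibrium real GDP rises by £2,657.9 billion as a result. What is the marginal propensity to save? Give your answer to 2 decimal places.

0.19

Implied spending multiplier k = ΔY/ΔG = 2,657.9/505 ≈ 5.2632.
Since k = 1/(1 − MPC), MPC = 1 − 1/k = 1 − ΔG/ΔY = 1 − 505/2,657.9 ≈ 0.81.
MPS = 1 − MPC = 0.19.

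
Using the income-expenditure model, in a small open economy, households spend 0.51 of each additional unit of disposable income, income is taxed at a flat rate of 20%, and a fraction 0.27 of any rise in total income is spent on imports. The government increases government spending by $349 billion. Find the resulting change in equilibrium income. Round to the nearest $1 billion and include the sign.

+$405 billion

Government-spending multiplier = 1/(1 − c(1−t) + m) = 1/(1 − 0.51×0.8 + 0.27) = 1/0.862 ≈ 1.16.
ΔY = k × ΔG = (+$349 billion) / 0.862 ≈ +$405 billion.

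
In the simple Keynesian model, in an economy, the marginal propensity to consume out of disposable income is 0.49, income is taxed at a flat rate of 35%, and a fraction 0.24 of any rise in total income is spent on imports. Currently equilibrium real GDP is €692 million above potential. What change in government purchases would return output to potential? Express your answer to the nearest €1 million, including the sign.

Spending multiplier = 1/(1 − c(1−t) + m) = 1/(1 − 0.49×0.65 + 0.24) = 1/0.9215 ≈ 1.085.
Need ΔY = −€692 million, so ΔG = ΔY/k = (−€692 million) × 0.9215 ≈ −€638 million.
The government should cut government purchases by €638 million.

−€638 million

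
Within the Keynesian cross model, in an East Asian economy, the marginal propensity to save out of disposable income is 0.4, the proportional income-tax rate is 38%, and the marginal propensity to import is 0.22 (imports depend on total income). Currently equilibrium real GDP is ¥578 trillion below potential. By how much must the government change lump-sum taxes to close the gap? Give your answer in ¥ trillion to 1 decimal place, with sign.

MPC = 1 − MPS = 1 − 0.4 = 0.6.
Spending multiplier = 1/(1 − c(1−t) + m) = 1/(1 − 0.6×0.62 + 0.22) = 1/0.848 ≈ 1.179.
Tax multiplier = −c·k = −0.6/0.848 ≈ −0.708. Need ΔY = +¥578 trillion, so ΔT = ΔY/(−c·k) = −(+¥578 trillion) × 0.848 / 0.6 ≈ −¥816.9 trillion.
The government should cut lump-sum taxes by ¥816.9 trillion.

−¥816.9 trillion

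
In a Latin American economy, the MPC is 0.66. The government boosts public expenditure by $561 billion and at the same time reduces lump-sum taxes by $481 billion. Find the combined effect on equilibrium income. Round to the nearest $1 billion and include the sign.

+$2,584 billion

Expenditure multiplier = 1/(1 − MPC) = 1/(1 − 0.66) = 1/0.34 ≈ 2.941.
ΔG contributes k·ΔG = (+$561 billion) / 0.34 = +$1,650 billion.
ΔT of −$481 billion changes first-round spending by −c·ΔT = +$317.46 billion, contributing k·(−c·ΔT) = (+$317.46 billion) / 0.34 ≈ +$933.7 billion.
Net ΔY = k(ΔG − c·ΔT) = (+$878.46 billion) / 0.34 ≈ +$2,584 billion.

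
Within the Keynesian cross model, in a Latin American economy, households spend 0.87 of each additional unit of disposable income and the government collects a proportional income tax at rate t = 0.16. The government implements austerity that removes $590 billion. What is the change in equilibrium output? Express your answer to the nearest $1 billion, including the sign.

−$2,192 billion

Expenditure multiplier = 1/(1 − c(1−t)) = 1/(1 − 0.87×0.84) = 1/0.2692 ≈ 3.715.
ΔY = k × ΔG = (−$590 billion) / 0.2692 ≈ −$2,192 billion.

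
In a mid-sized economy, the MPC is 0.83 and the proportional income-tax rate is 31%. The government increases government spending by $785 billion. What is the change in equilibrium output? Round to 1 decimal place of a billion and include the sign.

+$1,837.1 billion

Expenditure multiplier = 1/(1 − c(1−t)) = 1/(1 − 0.83×0.69) = 1/0.4273 ≈ 2.34.
ΔY = k × ΔG = (+$785 billion) / 0.4273 ≈ +$1,837.1 billion.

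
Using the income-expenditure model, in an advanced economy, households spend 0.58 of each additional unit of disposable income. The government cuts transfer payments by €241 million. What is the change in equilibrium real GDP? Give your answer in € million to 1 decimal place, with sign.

−€332.8 million

The transfer change shifts disposable income by −€241 million, so first-round consumption changes by c·ΔTR = 0.58 × (−€241 million) = −€139.78 million.
Expenditure multiplier = 1/(1 − MPC) = 1/(1 − 0.58) = 1/0.42 ≈ 2.381.
The transfer multiplier is c × k ≈ 1.381, so ΔY = k × (c·ΔTR) = (−€139.78 million) / 0.42 ≈ −€332.8 million.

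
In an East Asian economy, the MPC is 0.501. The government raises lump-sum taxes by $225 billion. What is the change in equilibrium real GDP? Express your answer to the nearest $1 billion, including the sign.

−$226 billion

A lump-sum tax change of +$225 billion shifts disposable income by −$225 billion; first-round consumption changes by −c × ΔT = −0.501 × (+$225 billion) = −$112.725 billion.
Expenditure multiplier = 1/(1 − MPC) = 1/(1 − 0.501) = 1/0.499 ≈ 2.004.
The tax multiplier is −c × k ≈ −1.004, so ΔY = k × (−c·ΔT) = (−$112.725 billion) / 0.499 ≈ −$226 billion.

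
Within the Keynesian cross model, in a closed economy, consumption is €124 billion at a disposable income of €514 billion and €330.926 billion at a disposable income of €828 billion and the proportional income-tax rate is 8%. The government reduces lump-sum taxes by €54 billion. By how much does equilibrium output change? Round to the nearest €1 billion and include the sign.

MPC = ΔC/ΔYd = (330.926 − 124)/(828 − 514) = 206.926/314 = 0.659.
A lump-sum tax change of −€54 billion shifts disposable income by +€54 billion; first-round consumption changes by −c × ΔT = −0.659 × (−€54 billion) = +€35.586 billion.
Expenditure multiplier = 1/(1 − c(1−t)) = 1/(1 − 0.659×0.92) = 1/0.39372 ≈ 2.54.
The tax multiplier is −c × k ≈ −1.674, so ΔY = k × (−c·ΔT) = (+€35.586 billion) / 0.39372 ≈ +€90 billion.

+€90 billion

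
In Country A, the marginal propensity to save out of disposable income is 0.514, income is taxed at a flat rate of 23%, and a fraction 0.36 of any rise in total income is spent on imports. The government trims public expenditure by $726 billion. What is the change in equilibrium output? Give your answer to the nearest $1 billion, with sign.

−$736 billion

MPC = 1 − MPS = 1 − 0.514 = 0.486.
Government-spending multiplier = 1/(1 − c(1−t) + m) = 1/(1 − 0.486×0.77 + 0.36) = 1/0.98578 ≈ 1.014.
ΔY = k × ΔG = (−$726 billion) / 0.98578 ≈ −$736 billion.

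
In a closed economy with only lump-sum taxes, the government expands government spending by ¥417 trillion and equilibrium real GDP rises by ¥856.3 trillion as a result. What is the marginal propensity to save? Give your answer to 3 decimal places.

Implied spending multiplier k = ΔY/ΔG = 856.3/417 ≈ 2.0535.
Since k = 1/(1 − MPC), MPC = 1 − 1/k = 1 − ΔG/ΔY = 1 − 417/856.3 ≈ 0.513.
MPS = 1 − MPC = 0.487.

0.487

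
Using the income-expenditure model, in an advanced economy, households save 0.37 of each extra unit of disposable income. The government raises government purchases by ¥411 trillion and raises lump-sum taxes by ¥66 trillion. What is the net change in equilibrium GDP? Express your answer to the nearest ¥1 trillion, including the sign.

MPC = 1 − MPS = 1 − 0.37 = 0.63.
Expenditure multiplier = 1/(1 − MPC) = 1/(1 − 0.63) = 1/0.37 ≈ 2.703.
ΔG contributes k·ΔG = (+¥411 trillion) / 0.37 ≈ +¥1,110.8 trillion.
ΔT of +¥66 trillion changes first-round spending by −c·ΔT = −¥41.58 trillion, contributing k·(−c·ΔT) = (−¥41.58 trillion) / 0.37 ≈ −¥112.4 trillion.
Net ΔY = k(ΔG − c·ΔT) = (+¥369.42 trillion) / 0.37 ≈ +¥998 trillion.

+¥998 trillion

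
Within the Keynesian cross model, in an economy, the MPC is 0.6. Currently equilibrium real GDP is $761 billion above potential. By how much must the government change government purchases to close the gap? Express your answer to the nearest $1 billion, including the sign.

−$304 billion

Spending multiplier = 1/(1 − MPC) = 1/(1 − 0.6) = 1/0.4 = 2.5.
Need ΔY = −$761 billion, so ΔG = ΔY/k = (−$761 billion) × 0.4 ≈ −$304 billion.
The government should cut government purchases by $304 billion.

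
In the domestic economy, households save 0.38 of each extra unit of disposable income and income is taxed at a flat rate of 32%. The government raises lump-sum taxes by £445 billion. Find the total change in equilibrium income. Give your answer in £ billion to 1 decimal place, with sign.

−£477.0 billion

MPC = 1 − MPS = 1 − 0.38 = 0.62.
A lump-sum tax change of +£445 billion shifts disposable income by −£445 billion; first-round consumption changes by −c × ΔT = −0.62 × (+£445 billion) = −£275.9 billion.
Expenditure multiplier = 1/(1 − c(1−t)) = 1/(1 − 0.62×0.68) = 1/0.5784 ≈ 1.729.
The tax multiplier is −c × k ≈ −1.072, so ΔY = k × (−c·ΔT) = (−£275.9 billion) / 0.5784 ≈ −£477 billion.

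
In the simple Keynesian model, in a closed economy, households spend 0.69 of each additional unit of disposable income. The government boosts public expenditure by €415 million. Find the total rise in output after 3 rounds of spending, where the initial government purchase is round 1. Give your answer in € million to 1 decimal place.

Round 1 adds ΔG = €415 million; each later round is MPC = 0.69 times the previous.
After 3 rounds: 415 + 286.35 + 197.5815 = ΔG·(1 − c^3)/(1 − c) = 415 × (1 − 0.328509)/0.31 ≈ €898.9 million.

€898.9 million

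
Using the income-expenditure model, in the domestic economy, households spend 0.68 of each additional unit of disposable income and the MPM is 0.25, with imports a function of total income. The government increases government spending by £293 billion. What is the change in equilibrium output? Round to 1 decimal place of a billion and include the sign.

Government-spending multiplier = 1/(1 − c + m) = 1/(1 − 0.68 + 0.25) = 1/0.57 ≈ 1.754.
ΔY = k × ΔG = (+£293 billion) / 0.57 ≈ +£514 billion.

+£514.0 billion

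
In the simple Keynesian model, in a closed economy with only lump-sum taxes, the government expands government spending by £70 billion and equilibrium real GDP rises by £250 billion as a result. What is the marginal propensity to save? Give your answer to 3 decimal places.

0.280

Implied spending multiplier k = ΔY/ΔG = 250/70 ≈ 3.5714.
Since k = 1/(1 − MPC), MPC = 1 − 1/k = 1 − ΔG/ΔY = 1 − 70/250 = 0.720.
MPS = 1 − MPC = 0.280.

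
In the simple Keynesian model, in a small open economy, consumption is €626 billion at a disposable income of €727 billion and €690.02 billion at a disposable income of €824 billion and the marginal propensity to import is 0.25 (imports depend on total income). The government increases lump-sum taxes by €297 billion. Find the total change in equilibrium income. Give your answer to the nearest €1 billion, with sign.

−€332 billion

MPC = ΔC/ΔYd = (690.02 − 626)/(824 − 727) = 64.02/97 = 0.66.
A lump-sum tax change of +€297 billion shifts disposable income by −€297 billion; first-round consumption changes by −c × ΔT = −0.66 × (+€297 billion) = −€196.02 billion.
Expenditure multiplier = 1/(1 − c + m) = 1/(1 − 0.66 + 0.25) = 1/0.59 ≈ 1.695.
The tax multiplier is −c × k ≈ −1.119, so ΔY = k × (−c·ΔT) = (−€196.02 billion) / 0.59 ≈ −€332 billion.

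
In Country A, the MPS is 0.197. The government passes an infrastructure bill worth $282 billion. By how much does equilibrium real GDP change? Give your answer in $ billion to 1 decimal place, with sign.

MPC = 1 − MPS = 1 − 0.197 = 0.803.
Government-spending multiplier = 1/(1 − MPC) = 1/(1 − 0.803) = 1/0.197 ≈ 5.076.
ΔY = k × ΔG = (+$282 billion) / 0.197 ≈ +$1,431.5 billion.

+$1,431.5 billion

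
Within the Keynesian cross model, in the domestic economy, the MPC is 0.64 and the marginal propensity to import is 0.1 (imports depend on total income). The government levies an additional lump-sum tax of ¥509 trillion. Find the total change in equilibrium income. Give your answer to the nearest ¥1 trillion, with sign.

−¥708 trillion

A lump-sum tax change of +¥509 trillion shifts disposable income by −¥509 trillion; first-round consumption changes by −c × ΔT = −0.64 × (+¥509 trillion) = −¥325.76 trillion.
Expenditure multiplier = 1/(1 − c + m) = 1/(1 − 0.64 + 0.1) = 1/0.46 ≈ 2.174.
The tax multiplier is −c × k ≈ −1.391, so ΔY = k × (−c·ΔT) = (−¥325.76 trillion) / 0.46 ≈ −¥708 trillion.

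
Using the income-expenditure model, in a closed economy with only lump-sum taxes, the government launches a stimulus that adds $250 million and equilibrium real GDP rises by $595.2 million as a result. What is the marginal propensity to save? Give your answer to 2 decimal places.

Implied spending multiplier k = ΔY/ΔG = 595.2/250 = 2.3808.
Since k = 1/(1 − MPC), MPC = 1 − 1/k = 1 − ΔG/ΔY = 1 − 250/595.2 ≈ 0.58.
MPS = 1 − MPC = 0.42.

0.42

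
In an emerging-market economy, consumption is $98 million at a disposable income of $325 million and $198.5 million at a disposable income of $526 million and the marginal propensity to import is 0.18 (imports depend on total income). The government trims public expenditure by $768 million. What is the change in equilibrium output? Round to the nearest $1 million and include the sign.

MPC = ΔC/ΔYd = (198.5 − 98)/(526 − 325) = 100.5/201 = 0.5.
Expenditure multiplier = 1/(1 − c + m) = 1/(1 − 0.5 + 0.18) = 1/0.68 ≈ 1.471.
ΔY = k × ΔG = (−$768 million) / 0.68 ≈ −$1,129 million.

−$1,129 million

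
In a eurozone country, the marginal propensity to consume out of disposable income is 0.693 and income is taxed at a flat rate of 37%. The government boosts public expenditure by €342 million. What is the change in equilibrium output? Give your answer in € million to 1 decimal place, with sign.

+€607.0 million

Spending multiplier = 1/(1 − c(1−t)) = 1/(1 − 0.693×0.63) = 1/0.56341 ≈ 1.775.
ΔY = k × ΔG = (+€342 million) / 0.56341 ≈ +€607 million.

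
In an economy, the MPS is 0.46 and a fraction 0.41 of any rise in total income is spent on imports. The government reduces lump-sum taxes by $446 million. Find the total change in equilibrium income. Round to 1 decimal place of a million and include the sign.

+$276.8 million

MPC = 1 − MPS = 1 − 0.46 = 0.54.
A lump-sum tax change of −$446 million shifts disposable income by +$446 million; first-round consumption changes by −c × ΔT = −0.54 × (−$446 million) = +$240.84 million.
Expenditure multiplier = 1/(1 − c + m) = 1/(1 − 0.54 + 0.41) = 1/0.87 ≈ 1.149.
The tax multiplier is −c × k ≈ −0.621, so ΔY = k × (−c·ΔT) = (+$240.84 million) / 0.87 ≈ +$276.8 million.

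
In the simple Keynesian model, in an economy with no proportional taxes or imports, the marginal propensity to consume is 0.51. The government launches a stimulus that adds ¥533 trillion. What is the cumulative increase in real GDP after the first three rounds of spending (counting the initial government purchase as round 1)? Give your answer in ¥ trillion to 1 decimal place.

Round 1 adds ΔG = ¥533 trillion; each later round is MPC = 0.51 times the previous.
After 3 rounds: 533 + 271.83 + 138.6333 = ΔG·(1 − c^3)/(1 − c) = 533 × (1 − 0.132651)/0.49 ≈ ¥943.5 trillion.

¥943.5 trillion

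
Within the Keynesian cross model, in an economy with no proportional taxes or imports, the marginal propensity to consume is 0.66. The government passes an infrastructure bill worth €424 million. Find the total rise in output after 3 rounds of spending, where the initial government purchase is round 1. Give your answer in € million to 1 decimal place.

Round 1 adds ΔG = €424 million; each later round is MPC = 0.66 times the previous.
After 3 rounds: 424 + 279.84 + 184.6944 = ΔG·(1 − c^3)/(1 − c) = 424 × (1 − 0.287496)/0.34 ≈ €888.5 million.

€888.5 million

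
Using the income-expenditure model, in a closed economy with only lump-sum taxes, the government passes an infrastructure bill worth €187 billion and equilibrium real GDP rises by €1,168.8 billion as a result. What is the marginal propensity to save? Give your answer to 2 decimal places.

Implied spending multiplier k = ΔY/ΔG = 1,168.8/187 ≈ 6.2503.
Since k = 1/(1 − MPC), MPC = 1 − 1/k = 1 − ΔG/ΔY = 1 − 187/1,168.8 ≈ 0.84.
MPS = 1 − MPC = 0.16.

0.16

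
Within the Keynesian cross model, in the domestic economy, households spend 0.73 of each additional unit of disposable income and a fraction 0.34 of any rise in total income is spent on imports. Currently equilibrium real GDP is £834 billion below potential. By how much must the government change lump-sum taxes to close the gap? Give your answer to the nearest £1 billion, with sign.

−£697 billion

Spending multiplier = 1/(1 − c + m) = 1/(1 − 0.73 + 0.34) = 1/0.61 ≈ 1.639.
Tax multiplier = −c·k = −0.73/0.61 ≈ −1.197. Need ΔY = +£834 billion, so ΔT = ΔY/(−c·k) = −(+£834 billion) × 0.61 / 0.73 ≈ −£697 billion.
The government should cut lump-sum taxes by £697 billion.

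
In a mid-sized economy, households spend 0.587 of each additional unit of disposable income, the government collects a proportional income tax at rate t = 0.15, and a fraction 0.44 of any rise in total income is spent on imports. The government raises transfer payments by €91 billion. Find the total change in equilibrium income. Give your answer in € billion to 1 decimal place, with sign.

The transfer change shifts disposable income by +€91 billion, so first-round consumption changes by c·ΔTR = 0.587 × (+€91 billion) = +€53.417 billion.
Expenditure multiplier = 1/(1 − c(1−t) + m) = 1/(1 − 0.587×0.85 + 0.44) = 1/0.94105 ≈ 1.063.
The transfer multiplier is c × k ≈ 0.624, so ΔY = k × (c·ΔTR) = (+€53.417 billion) / 0.94105 ≈ +€56.8 billion.

+€56.8 billion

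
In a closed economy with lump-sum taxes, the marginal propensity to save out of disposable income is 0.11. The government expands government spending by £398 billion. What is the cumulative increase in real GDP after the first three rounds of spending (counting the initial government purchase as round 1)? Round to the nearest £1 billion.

MPC = 1 − MPS = 1 − 0.11 = 0.89.
Round 1 adds ΔG = £398 billion; each later round is MPC = 0.89 times the previous.
After 3 rounds: 398 + 354.22 + 315.2558 = ΔG·(1 − c^3)/(1 − c) = 398 × (1 − 0.704969)/0.11 ≈ £1,067 billion.

£1,067 billion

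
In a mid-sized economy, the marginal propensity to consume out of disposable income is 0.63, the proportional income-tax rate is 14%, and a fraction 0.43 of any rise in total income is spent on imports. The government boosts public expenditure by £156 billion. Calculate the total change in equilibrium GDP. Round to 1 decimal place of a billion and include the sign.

+£175.6 billion

Government-spending multiplier = 1/(1 − c(1−t) + m) = 1/(1 − 0.63×0.86 + 0.43) = 1/0.8882 ≈ 1.126.
ΔY = k × ΔG = (+£156 billion) / 0.8882 ≈ +£175.6 billion.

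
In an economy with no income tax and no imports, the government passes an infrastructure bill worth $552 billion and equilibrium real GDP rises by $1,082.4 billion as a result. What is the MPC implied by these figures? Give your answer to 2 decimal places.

0.49

Implied spending multiplier k = ΔY/ΔG = 1,082.4/552 ≈ 1.9609.
Since k = 1/(1 − MPC), MPC = 1 − 1/k = 1 − ΔG/ΔY = 1 − 552/1,082.4 ≈ 0.49.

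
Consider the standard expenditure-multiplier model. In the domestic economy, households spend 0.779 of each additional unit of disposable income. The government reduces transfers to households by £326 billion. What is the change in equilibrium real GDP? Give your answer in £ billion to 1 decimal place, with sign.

The transfer change shifts disposable income by −£326 billion, so first-round consumption changes by c·ΔTR = 0.779 × (−£326 billion) = −£253.954 billion.
Expenditure multiplier = 1/(1 − MPC) = 1/(1 − 0.779) = 1/0.221 ≈ 4.525.
The transfer multiplier is c × k ≈ 3.525, so ΔY = k × (c·ΔTR) = (−£253.954 billion) / 0.221 ≈ −£1,149.1 billion.

−£1,149.1 billion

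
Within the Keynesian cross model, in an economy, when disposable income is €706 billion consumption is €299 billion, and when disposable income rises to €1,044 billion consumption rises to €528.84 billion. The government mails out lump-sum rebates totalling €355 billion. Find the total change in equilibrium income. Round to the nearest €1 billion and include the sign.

MPC = ΔC/ΔYd = (528.84 − 299)/(1,044 − 706) = 229.84/338 = 0.68.
A lump-sum tax change of −€355 billion shifts disposable income by +€355 billion; first-round consumption changes by −c × ΔT = −0.68 × (−€355 billion) = +€241.4 billion.
Expenditure multiplier = 1/(1 − MPC) = 1/(1 − 0.68) = 1/0.32 = 3.125.
The tax multiplier is −c × k = −2.125, so ΔY = k × (−c·ΔT) = (+€241.4 billion) / 0.32 ≈ +€754 billion.

+€754 billion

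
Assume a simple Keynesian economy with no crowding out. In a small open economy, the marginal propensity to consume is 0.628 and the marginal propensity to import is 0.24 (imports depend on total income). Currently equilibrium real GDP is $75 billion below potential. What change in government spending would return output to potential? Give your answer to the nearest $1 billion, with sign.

+$46 billion

Spending multiplier = 1/(1 − c + m) = 1/(1 − 0.628 + 0.24) = 1/0.612 ≈ 1.634.
Need ΔY = +$75 billion, so ΔG = ΔY/k = (+$75 billion) × 0.612 ≈ +$46 billion.
The government should increase government spending by $46 billion.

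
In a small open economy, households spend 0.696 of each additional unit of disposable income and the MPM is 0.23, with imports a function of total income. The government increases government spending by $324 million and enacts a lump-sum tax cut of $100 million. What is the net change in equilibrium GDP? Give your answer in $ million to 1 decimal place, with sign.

Expenditure multiplier = 1/(1 − c + m) = 1/(1 − 0.696 + 0.23) = 1/0.534 ≈ 1.873.
ΔG contributes k·ΔG = (+$324 million) / 0.534 ≈ +$606.7 million.
ΔT of −$100 million changes first-round spending by −c·ΔT = +$69.6 million, contributing k·(−c·ΔT) = (+$69.6 million) / 0.534 ≈ +$130.3 million.
Net ΔY = k(ΔG − c·ΔT) = (+$393.6 million) / 0.534 ≈ +$737.1 million.

+$737.1 million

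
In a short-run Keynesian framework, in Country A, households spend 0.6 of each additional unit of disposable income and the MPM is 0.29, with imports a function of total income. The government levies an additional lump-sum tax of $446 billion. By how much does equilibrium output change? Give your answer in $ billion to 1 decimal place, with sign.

−$387.8 billion

A lump-sum tax change of +$446 billion shifts disposable income by −$446 billion; first-round consumption changes by −c × ΔT = −0.6 × (+$446 billion) = −$267.6 billion.
Expenditure multiplier = 1/(1 − c + m) = 1/(1 − 0.6 + 0.29) = 1/0.69 ≈ 1.449.
The tax multiplier is −c × k ≈ −0.87, so ΔY = k × (−c·ΔT) = (−$267.6 billion) / 0.69 ≈ −$387.8 billion.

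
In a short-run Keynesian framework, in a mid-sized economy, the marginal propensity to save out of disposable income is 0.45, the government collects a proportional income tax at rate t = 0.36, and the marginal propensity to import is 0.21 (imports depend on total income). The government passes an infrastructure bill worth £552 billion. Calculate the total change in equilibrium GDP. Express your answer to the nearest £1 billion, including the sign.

MPC = 1 − MPS = 1 − 0.45 = 0.55.
Expenditure multiplier = 1/(1 − c(1−t) + m) = 1/(1 − 0.55×0.64 + 0.21) = 1/0.858 ≈ 1.166.
ΔY = k × ΔG = (+£552 billion) / 0.858 ≈ +£643 billion.

+£643 billion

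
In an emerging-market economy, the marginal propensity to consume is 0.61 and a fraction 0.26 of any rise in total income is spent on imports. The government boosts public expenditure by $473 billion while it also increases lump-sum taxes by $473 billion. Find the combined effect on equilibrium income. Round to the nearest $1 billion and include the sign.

+$284 billion

Expenditure multiplier = 1/(1 − c + m) = 1/(1 − 0.61 + 0.26) = 1/0.65 ≈ 1.538.
ΔG contributes k·ΔG = (+$473 billion) / 0.65 ≈ +$727.7 billion.
ΔT of +$473 billion changes first-round spending by −c·ΔT = −$288.53 billion, contributing k·(−c·ΔT) = (−$288.53 billion) / 0.65 ≈ −$443.9 billion.
Net ΔY = k(ΔG − c·ΔT) = (+$184.47 billion) / 0.65 ≈ +$284 billion.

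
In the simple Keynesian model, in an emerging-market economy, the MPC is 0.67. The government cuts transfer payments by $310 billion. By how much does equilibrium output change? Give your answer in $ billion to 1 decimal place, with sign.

−$629.4 billion

The transfer change shifts disposable income by −$310 billion, so first-round consumption changes by c·ΔTR = 0.67 × (−$310 billion) = −$207.7 billion.
Expenditure multiplier = 1/(1 − MPC) = 1/(1 − 0.67) = 1/0.33 ≈ 3.03.
The transfer multiplier is c × k ≈ 2.03, so ΔY = k × (c·ΔTR) = (−$207.7 billion) / 0.33 ≈ −$629.4 billion.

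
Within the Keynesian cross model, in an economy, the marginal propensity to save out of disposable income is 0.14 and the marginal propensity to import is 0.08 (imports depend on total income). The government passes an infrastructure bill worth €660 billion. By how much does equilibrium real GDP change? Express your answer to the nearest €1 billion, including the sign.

+€3,000 billion

MPC = 1 − MPS = 1 − 0.14 = 0.86.
Government-spending multiplier = 1/(1 − c + m) = 1/(1 − 0.86 + 0.08) = 1/0.22 ≈ 4.545.
ΔY = k × ΔG = (+€660 billion) / 0.22 = +€3,000 billion.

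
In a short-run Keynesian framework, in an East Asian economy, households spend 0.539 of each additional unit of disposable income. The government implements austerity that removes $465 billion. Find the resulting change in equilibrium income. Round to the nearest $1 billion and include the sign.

−$1,009 billion

Expenditure multiplier = 1/(1 − MPC) = 1/(1 − 0.539) = 1/0.461 ≈ 2.169.
ΔY = k × ΔG = (−$465 billion) / 0.461 ≈ −$1,009 billion.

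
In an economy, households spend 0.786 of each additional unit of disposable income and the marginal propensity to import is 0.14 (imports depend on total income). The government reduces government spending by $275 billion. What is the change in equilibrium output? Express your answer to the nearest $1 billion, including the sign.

−$777 billion

Government-spending multiplier = 1/(1 − c + m) = 1/(1 − 0.786 + 0.14) = 1/0.354 ≈ 2.825.
ΔY = k × ΔG = (−$275 billion) / 0.354 ≈ −$777 billion.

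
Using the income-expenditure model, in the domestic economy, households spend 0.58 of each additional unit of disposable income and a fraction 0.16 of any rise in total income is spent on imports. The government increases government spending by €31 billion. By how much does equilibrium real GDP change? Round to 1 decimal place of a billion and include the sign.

Expenditure multiplier = 1/(1 − c + m) = 1/(1 − 0.58 + 0.16) = 1/0.58 ≈ 1.724.
ΔY = k × ΔG = (+€31 billion) / 0.58 ≈ +€53.4 billion.

+€53.4 billion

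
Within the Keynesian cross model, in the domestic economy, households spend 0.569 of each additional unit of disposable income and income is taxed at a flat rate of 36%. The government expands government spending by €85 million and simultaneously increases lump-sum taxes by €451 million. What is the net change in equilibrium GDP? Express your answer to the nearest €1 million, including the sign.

Expenditure multiplier = 1/(1 − c(1−t)) = 1/(1 − 0.569×0.64) = 1/0.63584 ≈ 1.573.
ΔG contributes k·ΔG = (+€85 million) / 0.63584 ≈ +€133.7 million.
ΔT of +€451 million changes first-round spending by −c·ΔT = −€256.619 million, contributing k·(−c·ΔT) = (−€256.619 million) / 0.63584 ≈ −€403.6 million.
Net ΔY = k(ΔG − c·ΔT) = (−€171.619 million) / 0.63584 ≈ −€270 million.

−€270 million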